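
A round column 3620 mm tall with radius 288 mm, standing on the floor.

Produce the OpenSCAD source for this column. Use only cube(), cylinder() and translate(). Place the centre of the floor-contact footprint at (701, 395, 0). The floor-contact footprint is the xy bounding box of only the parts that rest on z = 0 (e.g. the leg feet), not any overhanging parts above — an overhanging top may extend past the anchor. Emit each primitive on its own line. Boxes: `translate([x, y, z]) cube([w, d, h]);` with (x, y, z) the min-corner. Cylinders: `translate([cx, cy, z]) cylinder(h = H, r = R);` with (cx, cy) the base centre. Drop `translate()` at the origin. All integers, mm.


translate([701, 395, 0]) cylinder(h = 3620, r = 288);


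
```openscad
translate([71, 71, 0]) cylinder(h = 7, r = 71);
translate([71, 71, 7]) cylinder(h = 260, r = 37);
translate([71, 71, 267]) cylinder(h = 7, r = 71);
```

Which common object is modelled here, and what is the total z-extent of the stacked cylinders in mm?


A spool. The overall height is 274 mm.

Three coaxial cylinders, large–small–large — a spool. Two 7 mm flanges and a 260 mm core give 7 + 260 + 7 = 274 mm.


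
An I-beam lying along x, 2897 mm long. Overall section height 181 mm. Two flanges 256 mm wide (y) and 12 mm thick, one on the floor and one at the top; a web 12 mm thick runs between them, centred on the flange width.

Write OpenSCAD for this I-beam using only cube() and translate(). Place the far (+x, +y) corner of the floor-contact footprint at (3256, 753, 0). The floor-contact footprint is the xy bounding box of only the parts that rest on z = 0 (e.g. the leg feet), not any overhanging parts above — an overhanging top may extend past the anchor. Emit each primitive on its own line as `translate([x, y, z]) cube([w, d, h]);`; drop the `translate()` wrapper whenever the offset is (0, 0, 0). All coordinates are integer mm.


translate([359, 497, 0]) cube([2897, 256, 12]);
translate([359, 619, 12]) cube([2897, 12, 157]);
translate([359, 497, 169]) cube([2897, 256, 12]);


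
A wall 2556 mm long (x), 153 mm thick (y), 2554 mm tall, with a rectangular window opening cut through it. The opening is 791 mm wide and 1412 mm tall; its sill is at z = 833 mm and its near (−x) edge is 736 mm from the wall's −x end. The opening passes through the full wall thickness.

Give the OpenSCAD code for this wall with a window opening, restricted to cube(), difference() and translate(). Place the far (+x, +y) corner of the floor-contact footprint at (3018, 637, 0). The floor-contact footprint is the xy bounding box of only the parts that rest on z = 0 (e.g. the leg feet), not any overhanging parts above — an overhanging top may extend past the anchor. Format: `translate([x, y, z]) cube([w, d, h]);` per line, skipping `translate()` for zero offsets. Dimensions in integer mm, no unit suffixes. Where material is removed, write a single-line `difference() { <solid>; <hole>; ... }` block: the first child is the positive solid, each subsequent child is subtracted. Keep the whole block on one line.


difference() { translate([462, 484, 0]) cube([2556, 153, 2554]); translate([1198, 484, 833]) cube([791, 153, 1412]); }


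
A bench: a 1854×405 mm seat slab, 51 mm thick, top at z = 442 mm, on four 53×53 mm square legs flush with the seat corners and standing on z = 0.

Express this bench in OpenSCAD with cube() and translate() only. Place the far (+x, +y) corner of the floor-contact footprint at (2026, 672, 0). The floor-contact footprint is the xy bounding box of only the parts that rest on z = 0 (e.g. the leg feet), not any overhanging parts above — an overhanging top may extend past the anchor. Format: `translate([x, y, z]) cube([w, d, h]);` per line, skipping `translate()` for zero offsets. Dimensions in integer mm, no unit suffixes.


translate([172, 267, 391]) cube([1854, 405, 51]);
translate([172, 267, 0]) cube([53, 53, 391]);
translate([172, 619, 0]) cube([53, 53, 391]);
translate([1973, 267, 0]) cube([53, 53, 391]);
translate([1973, 619, 0]) cube([53, 53, 391]);


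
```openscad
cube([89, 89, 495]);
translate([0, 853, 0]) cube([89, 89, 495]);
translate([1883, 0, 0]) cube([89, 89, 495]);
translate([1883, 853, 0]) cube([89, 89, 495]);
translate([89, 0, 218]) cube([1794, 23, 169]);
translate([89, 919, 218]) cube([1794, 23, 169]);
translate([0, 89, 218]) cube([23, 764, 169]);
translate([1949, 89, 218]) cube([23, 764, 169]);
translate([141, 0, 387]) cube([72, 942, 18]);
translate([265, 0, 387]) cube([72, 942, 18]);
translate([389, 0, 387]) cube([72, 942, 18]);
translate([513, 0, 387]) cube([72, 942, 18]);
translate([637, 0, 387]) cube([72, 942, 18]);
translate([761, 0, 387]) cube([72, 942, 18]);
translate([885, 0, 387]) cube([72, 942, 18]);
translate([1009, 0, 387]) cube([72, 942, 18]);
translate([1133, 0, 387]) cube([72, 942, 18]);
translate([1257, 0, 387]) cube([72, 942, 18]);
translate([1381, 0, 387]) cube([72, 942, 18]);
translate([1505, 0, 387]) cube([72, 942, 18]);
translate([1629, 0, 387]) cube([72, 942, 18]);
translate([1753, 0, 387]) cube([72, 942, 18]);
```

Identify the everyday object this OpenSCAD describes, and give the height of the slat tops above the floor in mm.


A bed frame. The slat-top height is 405 mm.

Four posts, four rails, and a row of slats — a bed frame. Slats sit on the rails at z = 218 + 169 = 387; with slat thickness 18, the top is 405 mm.


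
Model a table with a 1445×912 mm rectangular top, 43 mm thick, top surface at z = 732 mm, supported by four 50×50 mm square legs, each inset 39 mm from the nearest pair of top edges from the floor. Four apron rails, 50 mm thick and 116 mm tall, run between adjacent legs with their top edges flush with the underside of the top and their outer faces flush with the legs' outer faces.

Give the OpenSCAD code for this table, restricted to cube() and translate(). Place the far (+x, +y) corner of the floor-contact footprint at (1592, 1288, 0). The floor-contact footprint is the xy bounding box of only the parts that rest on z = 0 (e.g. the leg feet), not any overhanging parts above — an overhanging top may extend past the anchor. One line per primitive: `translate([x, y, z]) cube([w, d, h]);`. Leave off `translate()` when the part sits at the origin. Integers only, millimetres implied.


translate([186, 415, 689]) cube([1445, 912, 43]);
translate([225, 454, 0]) cube([50, 50, 689]);
translate([1542, 454, 0]) cube([50, 50, 689]);
translate([225, 1238, 0]) cube([50, 50, 689]);
translate([1542, 1238, 0]) cube([50, 50, 689]);
translate([275, 454, 573]) cube([1267, 50, 116]);
translate([275, 1238, 573]) cube([1267, 50, 116]);
translate([225, 504, 573]) cube([50, 734, 116]);
translate([1542, 504, 573]) cube([50, 734, 116]);


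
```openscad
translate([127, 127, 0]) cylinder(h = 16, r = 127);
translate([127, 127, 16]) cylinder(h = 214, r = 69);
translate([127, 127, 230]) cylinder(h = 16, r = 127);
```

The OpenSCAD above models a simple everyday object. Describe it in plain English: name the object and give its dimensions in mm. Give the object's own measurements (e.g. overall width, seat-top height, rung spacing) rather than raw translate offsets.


A spool: two coaxial disc flanges of radius 127 mm and thickness 16 mm, joined by a core cylinder of radius 69 mm and height 214 mm. The lower flange rests on z = 0 and the three cylinders share a vertical axis.


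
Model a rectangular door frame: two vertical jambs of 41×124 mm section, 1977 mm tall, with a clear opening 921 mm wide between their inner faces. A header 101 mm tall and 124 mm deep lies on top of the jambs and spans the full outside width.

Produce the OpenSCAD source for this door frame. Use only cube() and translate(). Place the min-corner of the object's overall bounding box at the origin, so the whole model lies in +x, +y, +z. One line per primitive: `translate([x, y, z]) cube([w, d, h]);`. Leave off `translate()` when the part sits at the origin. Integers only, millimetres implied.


cube([41, 124, 1977]);
translate([962, 0, 0]) cube([41, 124, 1977]);
translate([0, 0, 1977]) cube([1003, 124, 101]);


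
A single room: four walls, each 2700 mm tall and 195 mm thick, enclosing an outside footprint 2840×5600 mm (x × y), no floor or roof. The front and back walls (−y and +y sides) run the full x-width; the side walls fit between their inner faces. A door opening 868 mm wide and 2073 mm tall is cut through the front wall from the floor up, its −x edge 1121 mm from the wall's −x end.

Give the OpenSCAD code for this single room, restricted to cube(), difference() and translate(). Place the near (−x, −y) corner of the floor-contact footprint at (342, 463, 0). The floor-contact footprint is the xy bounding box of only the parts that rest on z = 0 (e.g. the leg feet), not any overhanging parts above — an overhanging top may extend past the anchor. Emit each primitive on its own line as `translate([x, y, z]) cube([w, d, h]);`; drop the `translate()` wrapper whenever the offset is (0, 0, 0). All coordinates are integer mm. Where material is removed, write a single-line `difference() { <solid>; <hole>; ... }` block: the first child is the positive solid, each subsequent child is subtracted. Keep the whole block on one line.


difference() { translate([342, 463, 0]) cube([2840, 195, 2700]); translate([1463, 463, 0]) cube([868, 195, 2073]); }
translate([342, 5868, 0]) cube([2840, 195, 2700]);
translate([342, 658, 0]) cube([195, 5210, 2700]);
translate([2987, 658, 0]) cube([195, 5210, 2700]);


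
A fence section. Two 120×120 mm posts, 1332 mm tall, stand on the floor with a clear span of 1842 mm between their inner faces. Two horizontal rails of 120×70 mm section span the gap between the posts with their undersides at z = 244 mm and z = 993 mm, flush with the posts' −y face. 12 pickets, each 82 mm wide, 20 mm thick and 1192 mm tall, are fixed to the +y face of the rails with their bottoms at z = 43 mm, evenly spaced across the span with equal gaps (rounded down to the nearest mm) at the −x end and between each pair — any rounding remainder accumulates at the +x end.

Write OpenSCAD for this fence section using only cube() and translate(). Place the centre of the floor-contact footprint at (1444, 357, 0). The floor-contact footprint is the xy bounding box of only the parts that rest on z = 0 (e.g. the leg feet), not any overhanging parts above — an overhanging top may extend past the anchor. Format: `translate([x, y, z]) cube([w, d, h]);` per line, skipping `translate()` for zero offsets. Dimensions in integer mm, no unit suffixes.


translate([403, 297, 0]) cube([120, 120, 1332]);
translate([2365, 297, 0]) cube([120, 120, 1332]);
translate([523, 297, 244]) cube([1842, 120, 70]);
translate([523, 297, 993]) cube([1842, 120, 70]);
translate([589, 417, 43]) cube([82, 20, 1192]);
translate([737, 417, 43]) cube([82, 20, 1192]);
translate([885, 417, 43]) cube([82, 20, 1192]);
translate([1033, 417, 43]) cube([82, 20, 1192]);
translate([1181, 417, 43]) cube([82, 20, 1192]);
translate([1329, 417, 43]) cube([82, 20, 1192]);
translate([1477, 417, 43]) cube([82, 20, 1192]);
translate([1625, 417, 43]) cube([82, 20, 1192]);
translate([1773, 417, 43]) cube([82, 20, 1192]);
translate([1921, 417, 43]) cube([82, 20, 1192]);
translate([2069, 417, 43]) cube([82, 20, 1192]);
translate([2217, 417, 43]) cube([82, 20, 1192]);


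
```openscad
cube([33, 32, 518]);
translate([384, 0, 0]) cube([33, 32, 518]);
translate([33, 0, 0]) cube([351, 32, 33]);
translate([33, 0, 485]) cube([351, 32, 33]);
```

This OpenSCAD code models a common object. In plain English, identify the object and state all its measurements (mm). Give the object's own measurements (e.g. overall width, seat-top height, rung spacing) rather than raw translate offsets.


A rectangular picture frame lying in the x–z plane (depth along y). The opening is 351 mm wide (x) by 452 mm tall (z), surrounded by a border 33 mm wide on all four sides. The frame is 32 mm deep and is made of two full-height vertical stiles with two horizontal rails fitted between them.


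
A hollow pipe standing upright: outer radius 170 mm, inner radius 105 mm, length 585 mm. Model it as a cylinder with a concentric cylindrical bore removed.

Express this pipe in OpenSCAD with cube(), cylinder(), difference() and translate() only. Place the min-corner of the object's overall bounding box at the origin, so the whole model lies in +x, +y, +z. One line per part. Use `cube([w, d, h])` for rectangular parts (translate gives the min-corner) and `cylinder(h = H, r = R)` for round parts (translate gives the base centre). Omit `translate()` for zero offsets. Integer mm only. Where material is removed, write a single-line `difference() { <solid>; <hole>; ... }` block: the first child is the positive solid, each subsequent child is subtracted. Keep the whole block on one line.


difference() { translate([170, 170, 0]) cylinder(h = 585, r = 170); translate([170, 170, 0]) cylinder(h = 585, r = 105); }


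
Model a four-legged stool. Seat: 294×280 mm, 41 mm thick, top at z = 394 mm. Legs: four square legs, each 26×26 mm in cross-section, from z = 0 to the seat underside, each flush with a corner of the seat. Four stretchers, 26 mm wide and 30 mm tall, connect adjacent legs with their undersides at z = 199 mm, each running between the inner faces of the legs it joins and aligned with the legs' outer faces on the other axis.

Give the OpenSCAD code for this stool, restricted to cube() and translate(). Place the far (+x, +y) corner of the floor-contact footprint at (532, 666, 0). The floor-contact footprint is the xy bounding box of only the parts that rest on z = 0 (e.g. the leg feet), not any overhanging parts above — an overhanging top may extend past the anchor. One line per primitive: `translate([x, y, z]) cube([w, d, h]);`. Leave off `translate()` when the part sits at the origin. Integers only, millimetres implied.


// leg_h = 394 - 41 = 353
// stretcher span = 294 - 2*26 = 242
translate([238, 386, 353]) cube([294, 280, 41]);
translate([238, 386, 0]) cube([26, 26, 353]);
translate([506, 386, 0]) cube([26, 26, 353]);
translate([238, 640, 0]) cube([26, 26, 353]);
translate([506, 640, 0]) cube([26, 26, 353]);
translate([264, 386, 199]) cube([242, 26, 30]);
translate([264, 640, 199]) cube([242, 26, 30]);
translate([238, 412, 199]) cube([26, 228, 30]);
translate([506, 412, 199]) cube([26, 228, 30]);


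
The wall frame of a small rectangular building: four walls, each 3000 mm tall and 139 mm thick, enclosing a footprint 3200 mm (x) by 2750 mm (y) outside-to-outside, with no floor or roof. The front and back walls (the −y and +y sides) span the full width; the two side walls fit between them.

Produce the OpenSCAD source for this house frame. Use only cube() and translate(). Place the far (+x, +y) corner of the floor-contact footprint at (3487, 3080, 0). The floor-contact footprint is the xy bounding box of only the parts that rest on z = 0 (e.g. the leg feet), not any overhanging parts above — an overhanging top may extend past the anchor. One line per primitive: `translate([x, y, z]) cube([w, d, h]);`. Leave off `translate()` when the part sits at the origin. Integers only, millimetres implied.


translate([287, 330, 0]) cube([3200, 139, 3000]);
translate([287, 2941, 0]) cube([3200, 139, 3000]);
translate([287, 469, 0]) cube([139, 2472, 3000]);
translate([3348, 469, 0]) cube([139, 2472, 3000]);


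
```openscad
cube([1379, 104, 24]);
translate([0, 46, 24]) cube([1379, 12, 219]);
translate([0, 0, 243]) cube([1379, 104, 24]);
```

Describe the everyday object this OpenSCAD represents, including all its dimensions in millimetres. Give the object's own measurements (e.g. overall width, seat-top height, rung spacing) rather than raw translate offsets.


An I-beam lying along x, 1379 mm long. Overall section height 267 mm. Two flanges 104 mm wide (y) and 24 mm thick, one on the floor and one at the top; a web 12 mm thick runs between them, centred on the flange width.


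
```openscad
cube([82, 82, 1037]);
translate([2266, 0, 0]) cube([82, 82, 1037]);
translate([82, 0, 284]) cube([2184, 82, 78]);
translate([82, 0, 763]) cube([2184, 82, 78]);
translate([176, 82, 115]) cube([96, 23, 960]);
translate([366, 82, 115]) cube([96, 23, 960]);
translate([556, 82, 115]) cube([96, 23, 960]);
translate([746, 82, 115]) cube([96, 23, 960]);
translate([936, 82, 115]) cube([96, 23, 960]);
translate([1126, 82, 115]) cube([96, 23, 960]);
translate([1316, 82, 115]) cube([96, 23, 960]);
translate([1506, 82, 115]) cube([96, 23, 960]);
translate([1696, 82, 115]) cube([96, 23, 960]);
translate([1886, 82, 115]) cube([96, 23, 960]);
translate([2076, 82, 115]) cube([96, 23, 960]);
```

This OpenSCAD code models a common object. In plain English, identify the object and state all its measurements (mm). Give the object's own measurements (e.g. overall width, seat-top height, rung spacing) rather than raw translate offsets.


A fence section. Two 82×82 mm posts, 1037 mm tall, stand on the floor with a clear span of 2184 mm between their inner faces. Two horizontal rails of 82×78 mm section span the gap between the posts with their undersides at z = 284 mm and z = 763 mm, flush with the posts' −y face. 11 pickets, each 96 mm wide, 23 mm thick and 960 mm tall, are fixed to the +y face of the rails with their bottoms at z = 115 mm, spaced across the span with a 94 mm gap after the −x post and between neighbouring pickets and before the +x post.


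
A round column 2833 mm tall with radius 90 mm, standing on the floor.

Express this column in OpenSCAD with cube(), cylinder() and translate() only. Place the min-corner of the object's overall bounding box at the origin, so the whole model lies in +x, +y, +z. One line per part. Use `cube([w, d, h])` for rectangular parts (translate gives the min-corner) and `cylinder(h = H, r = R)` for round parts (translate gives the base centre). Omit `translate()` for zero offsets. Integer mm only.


translate([90, 90, 0]) cylinder(h = 2833, r = 90);


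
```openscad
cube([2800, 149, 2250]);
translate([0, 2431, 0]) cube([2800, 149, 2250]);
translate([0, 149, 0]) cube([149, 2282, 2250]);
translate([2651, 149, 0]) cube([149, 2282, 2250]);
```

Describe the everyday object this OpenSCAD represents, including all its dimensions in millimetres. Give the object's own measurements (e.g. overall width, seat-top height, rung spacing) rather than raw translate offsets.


The wall frame of a small rectangular building: four walls, each 2250 mm tall and 149 mm thick, enclosing a footprint 2800 mm (x) by 2580 mm (y) outside-to-outside, with no floor or roof. The front and back walls (the −y and +y sides) span the full width; the two side walls fit between them.


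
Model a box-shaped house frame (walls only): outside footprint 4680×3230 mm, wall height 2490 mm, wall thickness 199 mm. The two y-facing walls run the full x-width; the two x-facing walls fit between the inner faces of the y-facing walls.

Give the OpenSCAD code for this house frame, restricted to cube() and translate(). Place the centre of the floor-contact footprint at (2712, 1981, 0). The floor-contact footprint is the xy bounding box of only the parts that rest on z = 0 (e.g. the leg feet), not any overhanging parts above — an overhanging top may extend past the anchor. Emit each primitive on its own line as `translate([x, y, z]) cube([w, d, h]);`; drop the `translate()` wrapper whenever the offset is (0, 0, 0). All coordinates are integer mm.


translate([372, 366, 0]) cube([4680, 199, 2490]);
translate([372, 3397, 0]) cube([4680, 199, 2490]);
translate([372, 565, 0]) cube([199, 2832, 2490]);
translate([4853, 565, 0]) cube([199, 2832, 2490]);


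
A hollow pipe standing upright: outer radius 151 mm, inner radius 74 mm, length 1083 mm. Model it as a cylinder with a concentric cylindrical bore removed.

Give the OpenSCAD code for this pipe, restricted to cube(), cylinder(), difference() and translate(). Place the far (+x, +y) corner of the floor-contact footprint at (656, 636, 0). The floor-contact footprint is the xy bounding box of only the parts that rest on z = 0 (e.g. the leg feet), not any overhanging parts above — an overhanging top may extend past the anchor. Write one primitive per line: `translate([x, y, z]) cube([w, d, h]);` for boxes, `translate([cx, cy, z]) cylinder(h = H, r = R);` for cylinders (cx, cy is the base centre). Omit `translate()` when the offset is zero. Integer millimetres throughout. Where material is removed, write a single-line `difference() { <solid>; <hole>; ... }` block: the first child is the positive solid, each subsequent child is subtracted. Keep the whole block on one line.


difference() { translate([505, 485, 0]) cylinder(h = 1083, r = 151); translate([505, 485, 0]) cylinder(h = 1083, r = 74); }


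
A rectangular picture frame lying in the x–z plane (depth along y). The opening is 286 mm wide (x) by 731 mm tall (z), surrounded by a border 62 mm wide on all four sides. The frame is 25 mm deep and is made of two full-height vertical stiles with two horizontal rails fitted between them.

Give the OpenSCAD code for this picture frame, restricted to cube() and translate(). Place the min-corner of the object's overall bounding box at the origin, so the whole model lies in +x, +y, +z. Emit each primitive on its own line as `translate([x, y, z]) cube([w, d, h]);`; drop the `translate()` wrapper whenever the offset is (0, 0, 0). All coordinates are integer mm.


cube([62, 25, 855]);
translate([348, 0, 0]) cube([62, 25, 855]);
translate([62, 0, 0]) cube([286, 25, 62]);
translate([62, 0, 793]) cube([286, 25, 62]);


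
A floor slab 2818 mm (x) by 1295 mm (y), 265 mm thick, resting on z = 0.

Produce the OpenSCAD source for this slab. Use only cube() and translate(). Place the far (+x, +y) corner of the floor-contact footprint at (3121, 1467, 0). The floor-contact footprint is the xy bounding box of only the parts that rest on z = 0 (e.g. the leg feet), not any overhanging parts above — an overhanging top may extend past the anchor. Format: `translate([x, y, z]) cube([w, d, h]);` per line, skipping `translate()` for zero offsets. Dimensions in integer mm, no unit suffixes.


translate([303, 172, 0]) cube([2818, 1295, 265]);


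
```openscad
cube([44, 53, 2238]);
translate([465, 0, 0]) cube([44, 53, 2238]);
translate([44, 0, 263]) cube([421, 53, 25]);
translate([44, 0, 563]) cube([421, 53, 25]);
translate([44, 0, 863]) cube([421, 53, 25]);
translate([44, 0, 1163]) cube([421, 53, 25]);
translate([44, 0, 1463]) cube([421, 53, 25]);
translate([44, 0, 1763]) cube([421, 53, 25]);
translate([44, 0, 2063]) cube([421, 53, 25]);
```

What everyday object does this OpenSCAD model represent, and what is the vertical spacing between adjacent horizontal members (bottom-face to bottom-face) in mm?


A ladder. The rung spacing is 300 mm.

Two tall 44×53 posts with 7 short bars between them — a ladder. Adjacent rungs sit at z = 263 and z = 563, so the spacing is 563 − 263 = 300 mm.


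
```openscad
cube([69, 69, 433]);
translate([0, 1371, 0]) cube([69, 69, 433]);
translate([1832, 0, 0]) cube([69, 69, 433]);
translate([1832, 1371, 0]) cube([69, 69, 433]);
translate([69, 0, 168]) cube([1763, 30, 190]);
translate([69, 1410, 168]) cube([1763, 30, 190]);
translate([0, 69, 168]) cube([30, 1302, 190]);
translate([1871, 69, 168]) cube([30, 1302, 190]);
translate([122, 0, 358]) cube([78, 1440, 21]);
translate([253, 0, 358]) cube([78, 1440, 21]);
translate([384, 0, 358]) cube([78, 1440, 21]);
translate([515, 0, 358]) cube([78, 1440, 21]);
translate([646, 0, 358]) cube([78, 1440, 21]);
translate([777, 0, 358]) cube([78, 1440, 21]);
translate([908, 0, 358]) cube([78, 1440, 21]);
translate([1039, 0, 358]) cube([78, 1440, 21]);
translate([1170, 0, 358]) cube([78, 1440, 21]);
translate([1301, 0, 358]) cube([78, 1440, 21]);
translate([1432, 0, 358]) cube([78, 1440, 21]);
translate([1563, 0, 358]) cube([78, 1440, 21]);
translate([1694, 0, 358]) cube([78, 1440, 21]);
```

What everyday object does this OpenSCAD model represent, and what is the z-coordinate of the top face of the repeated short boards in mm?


A bed frame. The slat-top height is 379 mm.

Four posts, four rails, and a row of slats — a bed frame. Slats sit on the rails at z = 168 + 190 = 358; with slat thickness 21, the top is 379 mm.


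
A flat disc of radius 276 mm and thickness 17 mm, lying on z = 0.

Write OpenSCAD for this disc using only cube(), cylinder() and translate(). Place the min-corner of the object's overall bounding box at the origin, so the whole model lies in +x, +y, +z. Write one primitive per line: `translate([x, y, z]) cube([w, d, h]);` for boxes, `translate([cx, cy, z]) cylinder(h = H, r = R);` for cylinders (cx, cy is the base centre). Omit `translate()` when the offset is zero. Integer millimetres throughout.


translate([276, 276, 0]) cylinder(h = 17, r = 276);


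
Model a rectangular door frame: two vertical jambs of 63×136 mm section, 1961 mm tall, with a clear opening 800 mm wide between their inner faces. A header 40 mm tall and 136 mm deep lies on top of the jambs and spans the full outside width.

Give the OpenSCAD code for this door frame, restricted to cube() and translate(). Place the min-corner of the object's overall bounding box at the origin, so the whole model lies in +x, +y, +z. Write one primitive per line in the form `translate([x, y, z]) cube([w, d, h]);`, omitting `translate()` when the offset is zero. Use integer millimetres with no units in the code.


cube([63, 136, 1961]);
translate([863, 0, 0]) cube([63, 136, 1961]);
translate([0, 0, 1961]) cube([926, 136, 40]);


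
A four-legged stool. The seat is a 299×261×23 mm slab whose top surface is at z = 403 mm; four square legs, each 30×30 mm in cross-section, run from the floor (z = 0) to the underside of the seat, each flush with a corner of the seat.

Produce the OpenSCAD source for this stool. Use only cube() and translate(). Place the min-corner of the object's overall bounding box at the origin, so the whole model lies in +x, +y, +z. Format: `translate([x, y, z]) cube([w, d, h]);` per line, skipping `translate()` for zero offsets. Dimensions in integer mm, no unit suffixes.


translate([0, 0, 380]) cube([299, 261, 23]);
cube([30, 30, 380]);
translate([269, 0, 0]) cube([30, 30, 380]);
translate([0, 231, 0]) cube([30, 30, 380]);
translate([269, 231, 0]) cube([30, 30, 380]);


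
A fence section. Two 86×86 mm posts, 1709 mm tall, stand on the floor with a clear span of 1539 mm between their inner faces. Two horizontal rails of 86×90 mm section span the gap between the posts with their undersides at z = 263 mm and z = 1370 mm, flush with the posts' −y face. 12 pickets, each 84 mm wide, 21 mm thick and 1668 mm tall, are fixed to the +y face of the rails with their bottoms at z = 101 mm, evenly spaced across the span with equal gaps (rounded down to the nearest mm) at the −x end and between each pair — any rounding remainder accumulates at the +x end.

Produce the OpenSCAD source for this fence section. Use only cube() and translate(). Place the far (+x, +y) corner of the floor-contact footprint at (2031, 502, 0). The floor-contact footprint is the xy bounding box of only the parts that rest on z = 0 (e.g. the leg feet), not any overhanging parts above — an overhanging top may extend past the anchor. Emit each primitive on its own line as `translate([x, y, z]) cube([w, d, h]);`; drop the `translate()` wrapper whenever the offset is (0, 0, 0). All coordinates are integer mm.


translate([320, 416, 0]) cube([86, 86, 1709]);
translate([1945, 416, 0]) cube([86, 86, 1709]);
translate([406, 416, 263]) cube([1539, 86, 90]);
translate([406, 416, 1370]) cube([1539, 86, 90]);
translate([446, 502, 101]) cube([84, 21, 1668]);
translate([570, 502, 101]) cube([84, 21, 1668]);
translate([694, 502, 101]) cube([84, 21, 1668]);
translate([818, 502, 101]) cube([84, 21, 1668]);
translate([942, 502, 101]) cube([84, 21, 1668]);
translate([1066, 502, 101]) cube([84, 21, 1668]);
translate([1190, 502, 101]) cube([84, 21, 1668]);
translate([1314, 502, 101]) cube([84, 21, 1668]);
translate([1438, 502, 101]) cube([84, 21, 1668]);
translate([1562, 502, 101]) cube([84, 21, 1668]);
translate([1686, 502, 101]) cube([84, 21, 1668]);
translate([1810, 502, 101]) cube([84, 21, 1668]);


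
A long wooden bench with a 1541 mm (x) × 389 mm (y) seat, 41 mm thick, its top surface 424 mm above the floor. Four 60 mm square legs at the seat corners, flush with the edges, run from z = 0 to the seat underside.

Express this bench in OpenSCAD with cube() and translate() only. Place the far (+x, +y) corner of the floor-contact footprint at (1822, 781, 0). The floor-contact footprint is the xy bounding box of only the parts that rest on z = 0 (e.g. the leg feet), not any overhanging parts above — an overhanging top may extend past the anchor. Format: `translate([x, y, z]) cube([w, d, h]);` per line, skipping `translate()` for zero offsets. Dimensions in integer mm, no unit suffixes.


translate([281, 392, 383]) cube([1541, 389, 41]);
translate([281, 392, 0]) cube([60, 60, 383]);
translate([281, 721, 0]) cube([60, 60, 383]);
translate([1762, 392, 0]) cube([60, 60, 383]);
translate([1762, 721, 0]) cube([60, 60, 383]);


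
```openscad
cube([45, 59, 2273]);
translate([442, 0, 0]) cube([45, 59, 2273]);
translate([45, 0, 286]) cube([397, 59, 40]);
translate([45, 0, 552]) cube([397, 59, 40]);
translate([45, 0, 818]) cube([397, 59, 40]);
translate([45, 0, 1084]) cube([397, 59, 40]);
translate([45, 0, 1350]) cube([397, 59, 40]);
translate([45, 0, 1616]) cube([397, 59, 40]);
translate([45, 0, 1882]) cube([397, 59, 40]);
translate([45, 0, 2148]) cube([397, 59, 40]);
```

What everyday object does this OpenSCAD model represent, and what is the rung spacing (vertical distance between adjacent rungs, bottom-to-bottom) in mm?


A ladder. The rung spacing is 266 mm.

Two tall 45×59 posts with 8 short bars between them — a ladder. Adjacent rungs sit at z = 286 and z = 552, so the spacing is 552 − 286 = 266 mm.


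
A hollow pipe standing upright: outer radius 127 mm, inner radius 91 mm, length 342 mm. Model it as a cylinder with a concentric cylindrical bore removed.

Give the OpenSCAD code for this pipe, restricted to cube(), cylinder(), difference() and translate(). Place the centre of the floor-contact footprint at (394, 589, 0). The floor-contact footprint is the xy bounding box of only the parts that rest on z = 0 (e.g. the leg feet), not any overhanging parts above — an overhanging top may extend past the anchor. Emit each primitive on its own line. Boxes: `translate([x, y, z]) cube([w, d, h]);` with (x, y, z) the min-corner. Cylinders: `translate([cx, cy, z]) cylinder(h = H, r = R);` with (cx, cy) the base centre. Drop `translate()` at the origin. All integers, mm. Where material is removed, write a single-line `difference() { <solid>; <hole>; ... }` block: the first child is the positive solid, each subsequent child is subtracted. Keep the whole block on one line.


difference() { translate([394, 589, 0]) cylinder(h = 342, r = 127); translate([394, 589, 0]) cylinder(h = 342, r = 91); }


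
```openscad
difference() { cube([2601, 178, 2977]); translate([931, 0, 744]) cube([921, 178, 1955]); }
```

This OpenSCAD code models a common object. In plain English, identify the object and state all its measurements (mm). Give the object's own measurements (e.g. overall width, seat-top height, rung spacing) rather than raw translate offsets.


A wall 2601 mm long (x), 178 mm thick (y), 2977 mm tall, with a rectangular window opening cut through it. The opening is 921 mm wide and 1955 mm tall; its sill is at z = 744 mm and its near (−x) edge is 931 mm from the wall's −x end. The opening passes through the full wall thickness.


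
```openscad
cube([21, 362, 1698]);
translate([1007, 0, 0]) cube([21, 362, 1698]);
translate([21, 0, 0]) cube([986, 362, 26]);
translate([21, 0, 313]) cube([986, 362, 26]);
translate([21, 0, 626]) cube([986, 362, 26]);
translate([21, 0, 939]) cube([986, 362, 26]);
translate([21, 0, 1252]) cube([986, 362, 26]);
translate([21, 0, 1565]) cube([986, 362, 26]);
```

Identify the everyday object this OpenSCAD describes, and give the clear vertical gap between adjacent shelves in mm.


A bookshelf. The clear shelf gap is 287 mm.

Two tall side panels with 6 horizontal boards between them — a bookshelf. The first two shelf undersides are at z = 0 and z = 313; with shelf thickness 26, the clear gap is 313 − 0 − 26 = 287 mm.


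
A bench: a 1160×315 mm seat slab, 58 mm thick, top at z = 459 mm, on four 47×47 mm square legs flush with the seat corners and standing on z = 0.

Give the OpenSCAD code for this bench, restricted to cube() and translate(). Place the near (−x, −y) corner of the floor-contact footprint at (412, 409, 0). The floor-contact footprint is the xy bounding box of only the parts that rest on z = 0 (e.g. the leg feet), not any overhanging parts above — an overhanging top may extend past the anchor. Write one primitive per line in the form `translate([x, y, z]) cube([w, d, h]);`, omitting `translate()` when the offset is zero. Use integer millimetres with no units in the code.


// leg_h = 459 − 58 = 401
translate([412, 409, 401]) cube([1160, 315, 58]);
translate([412, 409, 0]) cube([47, 47, 401]);
translate([412, 677, 0]) cube([47, 47, 401]);
translate([1525, 409, 0]) cube([47, 47, 401]);
translate([1525, 677, 0]) cube([47, 47, 401]);


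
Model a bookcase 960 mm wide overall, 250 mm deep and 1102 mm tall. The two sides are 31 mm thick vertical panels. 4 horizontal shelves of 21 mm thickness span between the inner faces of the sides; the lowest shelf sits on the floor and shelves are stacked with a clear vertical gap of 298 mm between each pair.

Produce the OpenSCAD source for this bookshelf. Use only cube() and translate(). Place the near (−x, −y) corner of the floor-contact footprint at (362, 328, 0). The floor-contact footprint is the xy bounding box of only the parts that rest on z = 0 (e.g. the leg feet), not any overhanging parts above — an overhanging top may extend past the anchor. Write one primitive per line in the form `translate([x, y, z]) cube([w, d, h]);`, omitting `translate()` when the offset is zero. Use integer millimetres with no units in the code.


translate([362, 328, 0]) cube([31, 250, 1102]);
translate([1291, 328, 0]) cube([31, 250, 1102]);
translate([393, 328, 0]) cube([898, 250, 21]);
translate([393, 328, 319]) cube([898, 250, 21]);
translate([393, 328, 638]) cube([898, 250, 21]);
translate([393, 328, 957]) cube([898, 250, 21]);


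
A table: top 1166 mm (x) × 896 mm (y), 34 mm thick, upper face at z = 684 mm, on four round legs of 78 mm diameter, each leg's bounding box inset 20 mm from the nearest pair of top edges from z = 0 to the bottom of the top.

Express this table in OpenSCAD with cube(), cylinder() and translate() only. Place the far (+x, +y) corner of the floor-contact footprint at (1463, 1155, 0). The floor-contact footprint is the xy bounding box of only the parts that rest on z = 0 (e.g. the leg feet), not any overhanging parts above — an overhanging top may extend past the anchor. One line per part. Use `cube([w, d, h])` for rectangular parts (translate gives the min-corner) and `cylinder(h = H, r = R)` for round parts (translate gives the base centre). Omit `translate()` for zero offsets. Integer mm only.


translate([317, 279, 650]) cube([1166, 896, 34]);
translate([376, 338, 0]) cylinder(h = 650, r = 39);
translate([1424, 338, 0]) cylinder(h = 650, r = 39);
translate([376, 1116, 0]) cylinder(h = 650, r = 39);
translate([1424, 1116, 0]) cylinder(h = 650, r = 39);


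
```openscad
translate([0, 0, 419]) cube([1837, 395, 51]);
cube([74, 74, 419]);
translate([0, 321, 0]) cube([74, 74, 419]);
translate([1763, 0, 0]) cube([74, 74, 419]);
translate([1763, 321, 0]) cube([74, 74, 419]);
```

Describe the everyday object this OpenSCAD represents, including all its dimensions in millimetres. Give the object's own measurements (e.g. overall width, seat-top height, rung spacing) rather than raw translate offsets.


A bench: a 1837×395 mm seat slab, 51 mm thick, top at z = 470 mm, on four 74×74 mm square legs flush with the seat corners and standing on z = 0.


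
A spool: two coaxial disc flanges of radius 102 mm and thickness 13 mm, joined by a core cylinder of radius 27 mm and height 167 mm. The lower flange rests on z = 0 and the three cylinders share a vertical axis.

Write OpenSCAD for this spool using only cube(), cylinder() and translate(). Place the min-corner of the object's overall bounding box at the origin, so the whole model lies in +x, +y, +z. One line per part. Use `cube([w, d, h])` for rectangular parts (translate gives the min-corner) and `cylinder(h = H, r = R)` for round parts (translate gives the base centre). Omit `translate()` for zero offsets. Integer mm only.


translate([102, 102, 0]) cylinder(h = 13, r = 102);
translate([102, 102, 13]) cylinder(h = 167, r = 27);
translate([102, 102, 180]) cylinder(h = 13, r = 102);


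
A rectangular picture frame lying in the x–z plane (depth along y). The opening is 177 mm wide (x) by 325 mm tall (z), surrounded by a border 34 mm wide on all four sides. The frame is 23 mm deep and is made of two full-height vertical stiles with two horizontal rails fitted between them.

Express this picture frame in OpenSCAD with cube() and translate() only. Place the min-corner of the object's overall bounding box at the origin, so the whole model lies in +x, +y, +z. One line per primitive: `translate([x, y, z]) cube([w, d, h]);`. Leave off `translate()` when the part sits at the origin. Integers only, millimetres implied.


cube([34, 23, 393]);
translate([211, 0, 0]) cube([34, 23, 393]);
translate([34, 0, 0]) cube([177, 23, 34]);
translate([34, 0, 359]) cube([177, 23, 34]);


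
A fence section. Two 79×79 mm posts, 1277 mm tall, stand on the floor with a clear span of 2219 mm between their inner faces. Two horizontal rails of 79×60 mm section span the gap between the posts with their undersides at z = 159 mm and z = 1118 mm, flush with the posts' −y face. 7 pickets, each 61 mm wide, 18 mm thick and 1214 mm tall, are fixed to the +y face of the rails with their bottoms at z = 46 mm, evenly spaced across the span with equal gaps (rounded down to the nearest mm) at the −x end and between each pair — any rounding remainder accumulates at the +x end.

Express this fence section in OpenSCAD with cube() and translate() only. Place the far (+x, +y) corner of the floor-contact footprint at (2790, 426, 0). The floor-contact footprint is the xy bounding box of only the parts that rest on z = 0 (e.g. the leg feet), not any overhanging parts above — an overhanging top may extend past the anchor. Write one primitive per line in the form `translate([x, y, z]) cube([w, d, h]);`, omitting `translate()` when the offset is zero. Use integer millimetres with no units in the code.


translate([413, 347, 0]) cube([79, 79, 1277]);
translate([2711, 347, 0]) cube([79, 79, 1277]);
translate([492, 347, 159]) cube([2219, 79, 60]);
translate([492, 347, 1118]) cube([2219, 79, 60]);
translate([716, 426, 46]) cube([61, 18, 1214]);
translate([1001, 426, 46]) cube([61, 18, 1214]);
translate([1286, 426, 46]) cube([61, 18, 1214]);
translate([1571, 426, 46]) cube([61, 18, 1214]);
translate([1856, 426, 46]) cube([61, 18, 1214]);
translate([2141, 426, 46]) cube([61, 18, 1214]);
translate([2426, 426, 46]) cube([61, 18, 1214]);


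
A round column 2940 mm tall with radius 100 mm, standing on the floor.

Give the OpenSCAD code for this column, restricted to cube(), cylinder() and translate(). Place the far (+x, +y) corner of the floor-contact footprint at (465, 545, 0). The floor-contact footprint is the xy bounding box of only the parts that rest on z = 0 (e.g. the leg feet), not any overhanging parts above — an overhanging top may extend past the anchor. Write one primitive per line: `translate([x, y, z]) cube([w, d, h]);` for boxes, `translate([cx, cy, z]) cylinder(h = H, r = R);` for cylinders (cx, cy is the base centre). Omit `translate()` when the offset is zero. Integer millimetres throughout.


translate([365, 445, 0]) cylinder(h = 2940, r = 100);
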